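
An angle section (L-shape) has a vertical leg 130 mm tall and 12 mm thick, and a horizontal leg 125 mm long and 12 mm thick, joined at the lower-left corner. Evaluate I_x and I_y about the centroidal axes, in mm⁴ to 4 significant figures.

Split into non-overlapping primitives; take the origin at the lower-left of the bounding box.
Vertical leg: 12 × 130, A = 1 560 mm², y = 65 mm, Ī = 2 197 000 mm⁴.
Horizontal leg (remainder): 113 × 12, A = 1 356 mm², y = 6 mm, Ī = 16 272 mm⁴.
Centroid: ȳ = ΣA·y / ΣA = 37.5638 mm.
Transfer each piece to the centroidal x-axis using Ī + A·d² with d = y − 37.5638:
  vertical leg: d = 27.4362 mm → contributes +3 371 284 mm⁴
  horizontal leg (remainder): d = -31.5638 mm → contributes +1 367 218 mm⁴
Total I = 4 738 501 mm⁴.
For the y-axis: x̄ = 35.0638 mm.
Repeating about the centroidal y-axis gives I_y = 4 295 336 mm⁴.

I_x ≈ 4.739 × 10⁶ mm⁴, I_y ≈ 4.295 × 10⁶ mm⁴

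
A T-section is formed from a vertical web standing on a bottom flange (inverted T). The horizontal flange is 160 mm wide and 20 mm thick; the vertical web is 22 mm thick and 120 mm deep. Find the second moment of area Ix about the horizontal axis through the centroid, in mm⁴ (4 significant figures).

Ix ≈ 1.036 × 10⁷ mm⁴

Break the section into simple shapes (no overlaps), measuring from the bottom-left corner of the bounding box.
Flange: 160 × 20, A = 3 200 mm², y = 10 mm, Ī = 106 667 mm⁴.
Web: 22 × 120, A = 2 640 mm², y = 80 mm, Ī = 3 168 000 mm⁴.
Centroid: ȳ = ΣA·y / ΣA = 41.6438 mm.
Transfer each piece to the horizontal axis through the centroid using Ī + A·d² with d = y − 41.6438:
  flange: d = -31.6438 mm → contributes +3 310 930 mm⁴
  web: d = 38.3562 mm → contributes +7 051 956 mm⁴
Total I = 10 362 886 mm⁴.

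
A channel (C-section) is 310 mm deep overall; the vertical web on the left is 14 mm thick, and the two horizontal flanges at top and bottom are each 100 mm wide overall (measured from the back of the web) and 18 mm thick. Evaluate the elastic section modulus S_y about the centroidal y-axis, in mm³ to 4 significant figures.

S_y ≈ 9.000 × 10⁴ mm³

Treat the section as a set of non-overlapping primitives; coordinates are from the bounding-box lower-left.
Web: 14 × 310, A = 4 340 mm², x = 7 mm, Ī = 70886.7 mm⁴.
Top flange (beyond web): 86 × 18, A = 1 548 mm², x = 57 mm, Ī = 954 084 mm⁴.
Bottom flange (beyond web): 86 × 18, A = 1 548 mm², x = 57 mm, Ī = 954 084 mm⁴.
Centroid: x̄ = ΣA·x / ΣA = 27.8176 mm.
Transfer each piece to the centroidal y-axis using Ī + A·d² with d = x − 27.8176:
  web: d = -20.8176 mm → contributes +1 951 731 mm⁴
  top flange (beyond web): d = 29.1824 mm → contributes +2 272 376 mm⁴
  bottom flange (beyond web): d = 29.1824 mm → contributes +2 272 376 mm⁴
Total I = 6 496 483 mm⁴.
Extreme fibre distance c = 72.1824 mm; S = I/c = 90 001 mm³.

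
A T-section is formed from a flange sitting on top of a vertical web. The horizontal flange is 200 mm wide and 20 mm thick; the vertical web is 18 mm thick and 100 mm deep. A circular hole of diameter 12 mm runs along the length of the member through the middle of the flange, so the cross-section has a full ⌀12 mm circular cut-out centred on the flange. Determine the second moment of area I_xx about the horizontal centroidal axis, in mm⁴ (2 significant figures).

Treat the section as a set of non-overlapping primitives; coordinates are from the bounding-box lower-left.
Flange: 200 × 20, A = 4 000 mm², y = 110 mm, Ī = 133 333 mm⁴.
Web: 18 × 100, A = 1 800 mm², y = 50 mm, Ī = 1 500 000 mm⁴.
Hole (subtracted): ⌀12, A = 113.1 mm², y = 110 mm, Ī = 1 018 mm⁴.
Centroid: ȳ = ΣA·y / ΣA = 91.01 mm.
Transfer each piece to the horizontal centroidal axis using Ī + A·d² with d = y − 91.01:
  flange: d = 18.99 mm → contributes +1 575 966 mm⁴
  web: d = -41.01 mm → contributes +4 527 128 mm⁴
  hole: d = 18.99 mm → contributes −41 807 mm⁴
Total I = 6 061 287 mm⁴.

I_xx ≈ 6.1 × 10⁶ mm⁴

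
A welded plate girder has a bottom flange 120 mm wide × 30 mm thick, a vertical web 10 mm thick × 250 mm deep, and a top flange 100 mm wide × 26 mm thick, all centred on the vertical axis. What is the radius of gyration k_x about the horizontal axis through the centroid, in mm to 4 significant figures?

k_x ≈ 122.8 mm

Decompose the section into non-overlapping parts with the origin at the bottom-left of its bounding rectangle.
Bottom plate: 120 × 30, A = 3 600 mm², y = 15 mm, Ī = 270 000 mm⁴.
Web plate: 10 × 250, A = 2 500 mm², y = 155 mm, Ī = 13 020 833 mm⁴.
Top plate: 100 × 26, A = 2 600 mm², y = 293 mm, Ī = 146 467 mm⁴.
Centroid: ȳ = ΣA·y / ΣA = 138.31 mm.
Transfer each piece to the horizontal axis through the centroid using Ī + A·d² with d = y − 138.31:
  bottom plate: d = -123.31 mm → contributes +55 009 588 mm⁴
  web plate: d = 16.6897 mm → contributes +13 717 195 mm⁴
  top plate: d = 154.69 mm → contributes +62 361 579 mm⁴
Total I = 131 088 362 mm⁴.
Radius of gyration: k = √(I/A) = √(131 088 362 / 8 700) = 122.75 mm.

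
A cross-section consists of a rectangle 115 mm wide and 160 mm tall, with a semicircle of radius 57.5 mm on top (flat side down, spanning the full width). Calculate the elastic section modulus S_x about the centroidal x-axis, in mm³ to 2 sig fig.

Split into non-overlapping primitives; take the origin at the lower-left of the bounding box.
Rectangular body: 115 × 160, A = 18 400 mm², y = 80 mm, Ī = 39 253 333 mm⁴.
Semicircular cap: semicircle r = 57.5, A = 5 193 mm², y = 184.4 mm, Ī = 1 199 785 mm⁴.
Centroid: ȳ = ΣA·y / ΣA = 103 mm.
Transfer each piece to the centroidal x-axis using Ī + A·d² with d = y − 103:
  rectangular body: d = -22.98 mm → contributes +48 971 369 mm⁴
  semicircular cap: d = 81.42 mm → contributes +35 630 080 mm⁴
Total I = 84 601 449 mm⁴.
Extreme fibre distance c = 114.5 mm; S = I/c = 738 759 mm³.

S_x ≈ 7.4 × 10⁵ mm³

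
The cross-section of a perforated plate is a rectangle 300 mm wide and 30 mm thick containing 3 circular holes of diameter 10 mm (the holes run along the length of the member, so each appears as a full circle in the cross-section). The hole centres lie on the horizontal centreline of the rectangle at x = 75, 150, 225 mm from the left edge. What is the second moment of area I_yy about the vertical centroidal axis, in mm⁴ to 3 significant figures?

I_yy ≈ 6.66 × 10⁷ mm⁴

Break the section into simple shapes (no overlaps), measuring from the bottom-left corner of the bounding box.
Plate: 300 × 30, A = 9 000 mm², x = 150 mm, Ī = 67 500 000 mm⁴.
Hole 1 (subtracted): ⌀10, A = 78.54 mm², x = 75 mm, Ī = 490.87 mm⁴.
Hole 2 (subtracted): ⌀10, A = 78.54 mm², x = 150 mm, Ī = 490.87 mm⁴.
Hole 3 (subtracted): ⌀10, A = 78.54 mm², x = 225 mm, Ī = 490.87 mm⁴.
By symmetry the centroid is at mid-width, x̄ = 150 mm.
Transfer each piece to the vertical centroidal axis using Ī + A·d² with d = x − 150:
  plate: d = 0 mm → contributes +67 500 000 mm⁴
  hole 1: d = -75 mm → contributes −442 277 mm⁴
  hole 2: d = 0 mm → contributes −490.87 mm⁴
  hole 3: d = 75 mm → contributes −442 277 mm⁴
Total I = 66 614 954 mm⁴.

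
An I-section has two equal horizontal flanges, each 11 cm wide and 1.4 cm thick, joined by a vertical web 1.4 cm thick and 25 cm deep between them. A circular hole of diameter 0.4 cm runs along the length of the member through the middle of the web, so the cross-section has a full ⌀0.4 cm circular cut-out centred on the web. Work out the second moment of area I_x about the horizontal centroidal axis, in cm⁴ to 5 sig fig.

Break the section into simple shapes (no overlaps), measuring from the bottom-left corner of the bounding box.
Bottom flange: 11 × 1.4, A = 15.4 cm², y = 0.7 cm, Ī = 2.515333 cm⁴.
Web: 1.4 × 25, A = 35 cm², y = 13.9 cm, Ī = 1822.917 cm⁴.
Top flange: 11 × 1.4, A = 15.4 cm², y = 27.1 cm, Ī = 2.515333 cm⁴.
Hole (subtracted): ⌀0.4, A = 0.1256637 cm², y = 13.9 cm, Ī = 0.001256637 cm⁴.
By symmetry the centroid is at mid-height, ȳ = 13.9 cm.
Transfer each piece to the horizontal centroidal axis using Ī + A·d² with d = y − 13.9:
  bottom flange: d = -13.2 cm → contributes +2685.811 cm⁴
  web: d = 0 cm → contributes +1822.917 cm⁴
  top flange: d = 13.2 cm → contributes +2685.811 cm⁴
  hole: d = 0 cm → contributes −0.001256637 cm⁴
Total I = 7194.538 cm⁴.

I_x ≈ 7194.5 cm⁴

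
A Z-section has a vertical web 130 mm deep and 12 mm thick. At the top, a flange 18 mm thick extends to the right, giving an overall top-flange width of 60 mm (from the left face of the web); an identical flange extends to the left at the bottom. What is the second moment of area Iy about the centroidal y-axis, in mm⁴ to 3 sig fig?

Split into non-overlapping primitives; take the origin at the lower-left of the bounding box.
Web: 12 × 130, A = 1 560 mm², x = 54 mm, Ī = 18 720 mm⁴.
Top flange (beyond web): 48 × 18, A = 864 mm², x = 84 mm, Ī = 165 888 mm⁴.
Bottom flange (beyond web): 48 × 18, A = 864 mm², x = 24 mm, Ī = 165 888 mm⁴.
Centroid: x̄ = ΣA·x / ΣA = 54 mm.
Transfer each piece to the centroidal y-axis using Ī + A·d² with d = x − 54:
  web: d = 0 mm → contributes +18 720 mm⁴
  top flange (beyond web): d = 30 mm → contributes +943 488 mm⁴
  bottom flange (beyond web): d = -30 mm → contributes +943 488 mm⁴
Total I = 1 905 696 mm⁴.

Iy ≈ 1.91 × 10⁶ mm⁴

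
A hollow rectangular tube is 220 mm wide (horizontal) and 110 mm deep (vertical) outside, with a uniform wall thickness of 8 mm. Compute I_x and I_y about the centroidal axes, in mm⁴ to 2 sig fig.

I_x ≈ 1.0 × 10⁷ mm⁴, I_y ≈ 3.1 × 10⁷ mm⁴

Treat the section as a set of non-overlapping primitives; coordinates are from the bounding-box lower-left.
Outer rectangle: 220 × 110, A = 24 200 mm², y = 55 mm, Ī = 24 401 667 mm⁴.
Inner void (subtracted): 204 × 94, A = 19 176 mm², y = 55 mm, Ī = 14 119 928 mm⁴.
By symmetry the centroid is at mid-height, ȳ = 55 mm.
All pieces are centred on the centroidal x-axis, so I = ΣĪ (holes subtracted) = 10 281 739 mm⁴.
Repeating about the centroidal y-axis gives I_y = 31 104 299 mm⁴.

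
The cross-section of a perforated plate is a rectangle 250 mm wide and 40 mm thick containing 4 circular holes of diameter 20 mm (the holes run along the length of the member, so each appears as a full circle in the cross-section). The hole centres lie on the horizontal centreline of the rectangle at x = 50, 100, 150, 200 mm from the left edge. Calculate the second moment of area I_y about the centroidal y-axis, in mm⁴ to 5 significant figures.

Decompose the section into non-overlapping parts with the origin at the bottom-left of its bounding rectangle.
Plate: 250 × 40, A = 10 000 mm², x = 125 mm, Ī = 52 083 333 mm⁴.
Hole 1 (subtracted): ⌀20, A = 314.1593 mm², x = 50 mm, Ī = 7853.982 mm⁴.
Hole 2 (subtracted): ⌀20, A = 314.1593 mm², x = 100 mm, Ī = 7853.982 mm⁴.
Hole 3 (subtracted): ⌀20, A = 314.1593 mm², x = 150 mm, Ī = 7853.982 mm⁴.
Hole 4 (subtracted): ⌀20, A = 314.1593 mm², x = 200 mm, Ī = 7853.982 mm⁴.
By symmetry the centroid is at mid-width, x̄ = 125 mm.
Transfer each piece to the centroidal y-axis using Ī + A·d² with d = x − 125:
  plate: d = 0 mm → contributes +52 083 333 mm⁴
  hole 1: d = -75 mm → contributes −1 775 000 mm⁴
  hole 2: d = -25 mm → contributes −204203.5 mm⁴
  hole 3: d = 25 mm → contributes −204203.5 mm⁴
  hole 4: d = 75 mm → contributes −1 775 000 mm⁴
Total I = 48 124 927 mm⁴.

I_y ≈ 4.8125 × 10⁷ mm⁴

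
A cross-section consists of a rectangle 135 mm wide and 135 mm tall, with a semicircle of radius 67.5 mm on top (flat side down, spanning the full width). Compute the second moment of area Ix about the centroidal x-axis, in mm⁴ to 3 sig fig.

Ix ≈ 7.75 × 10⁷ mm⁴

Decompose the section into non-overlapping parts with the origin at the bottom-left of its bounding rectangle.
Rectangular body: 135 × 135, A = 18 225 mm², y = 67.5 mm, Ī = 27 679 219 mm⁴.
Semicircular cap: semicircle r = 67.5, A = 7156.9 mm², y = 163.65 mm, Ī = 2 278 490 mm⁴.
Centroid: ȳ = ΣA·y / ΣA = 94.611 mm.
Transfer each piece to the centroidal x-axis using Ī + A·d² with d = y − 94.611:
  rectangular body: d = -27.111 mm → contributes +41 074 513 mm⁴
  semicircular cap: d = 69.037 mm → contributes +36 389 326 mm⁴
Total I = 77 463 838 mm⁴.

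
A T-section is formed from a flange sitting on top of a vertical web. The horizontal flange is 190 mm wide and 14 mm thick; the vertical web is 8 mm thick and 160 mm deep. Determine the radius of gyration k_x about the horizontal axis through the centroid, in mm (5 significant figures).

Decompose the section into non-overlapping parts with the origin at the bottom-left of its bounding rectangle.
Flange: 190 × 14, A = 2 660 mm², y = 167 mm, Ī = 43446.67 mm⁴.
Web: 8 × 160, A = 1 280 mm², y = 80 mm, Ī = 2 730 667 mm⁴.
Centroid: ȳ = ΣA·y / ΣA = 138.736 mm.
Transfer each piece to the horizontal axis through the centroid using Ī + A·d² with d = y − 138.736:
  flange: d = 28.26396 mm → contributes +2 168 391 mm⁴
  web: d = -58.73604 mm → contributes +7 146 567 mm⁴
Total I = 9 314 959 mm⁴.
Radius of gyration: k = √(I/A) = √(9 314 959 / 3 940) = 48.62307 mm.

k_x ≈ 48.623 mm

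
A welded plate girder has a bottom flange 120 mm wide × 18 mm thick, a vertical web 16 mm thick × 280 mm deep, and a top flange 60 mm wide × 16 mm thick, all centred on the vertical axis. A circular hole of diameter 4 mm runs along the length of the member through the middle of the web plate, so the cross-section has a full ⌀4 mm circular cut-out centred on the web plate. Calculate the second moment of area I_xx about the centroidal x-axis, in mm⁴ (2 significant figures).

I_xx ≈ 9.4 × 10⁷ mm⁴

Decompose the section into non-overlapping parts with the origin at the bottom-left of its bounding rectangle.
Bottom plate: 120 × 18, A = 2 160 mm², y = 9 mm, Ī = 58 320 mm⁴.
Web plate: 16 × 280, A = 4 480 mm², y = 158 mm, Ī = 29 269 333 mm⁴.
Top plate: 60 × 16, A = 960 mm², y = 306 mm, Ī = 20 480 mm⁴.
Hole (subtracted): ⌀4, A = 12.57 mm², y = 158 mm, Ī = 12.57 mm⁴.
Centroid: ȳ = ΣA·y / ΣA = 134.3 mm.
Transfer each piece to the centroidal x-axis using Ī + A·d² with d = y − 134.3:
  bottom plate: d = -125.3 mm → contributes +33 974 950 mm⁴
  web plate: d = 23.69 mm → contributes +31 783 965 mm⁴
  top plate: d = 171.7 mm → contributes +28 319 433 mm⁴
  hole: d = 23.69 mm → contributes −7 066 mm⁴
Total I = 94 071 282 mm⁴.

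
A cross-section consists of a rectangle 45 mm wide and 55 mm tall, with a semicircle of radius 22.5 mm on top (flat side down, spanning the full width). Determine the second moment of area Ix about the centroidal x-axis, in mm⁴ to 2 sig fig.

Break the section into simple shapes (no overlaps), measuring from the bottom-left corner of the bounding box.
Rectangular body: 45 × 55, A = 2 475 mm², y = 27.5 mm, Ī = 623 906 mm⁴.
Semicircular cap: semicircle r = 22.5, A = 795.2 mm², y = 64.55 mm, Ī = 28 130 mm⁴.
Centroid: ȳ = ΣA·y / ΣA = 36.51 mm.
Transfer each piece to the centroidal x-axis using Ī + A·d² with d = y − 36.51:
  rectangular body: d = -9.009 mm → contributes +824 793 mm⁴
  semicircular cap: d = 28.04 mm → contributes +653 363 mm⁴
Total I = 1 478 157 mm⁴.

Ix ≈ 1.5 × 10⁶ mm⁴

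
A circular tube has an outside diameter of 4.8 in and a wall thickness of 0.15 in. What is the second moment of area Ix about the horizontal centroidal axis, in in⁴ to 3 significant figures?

Decompose the section into non-overlapping parts with the origin at the bottom-left of its bounding rectangle.
Outer circle: ⌀4.8, A = 18.096 in², y = 2.4 in, Ī = 26.058 in⁴.
Bore (subtracted): ⌀4.5, A = 15.904 in², y = 2.4 in, Ī = 20.129 in⁴.
By symmetry the centroid is at mid-height, ȳ = 2.4 in.
All pieces are centred on the horizontal centroidal axis, so I = ΣĪ (holes subtracted) = 5.9287 in⁴.

Ix ≈ 5.93 in⁴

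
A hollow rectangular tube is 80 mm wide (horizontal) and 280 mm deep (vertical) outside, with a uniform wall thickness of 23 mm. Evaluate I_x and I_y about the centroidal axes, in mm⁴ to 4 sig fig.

I_x ≈ 1.100 × 10⁸ mm⁴, I_y ≈ 1.118 × 10⁷ mm⁴

Split into non-overlapping primitives; take the origin at the lower-left of the bounding box.
Outer rectangle: 80 × 280, A = 22 400 mm², y = 140 mm, Ī = 146 346 667 mm⁴.
Inner void (subtracted): 34 × 234, A = 7 956 mm², y = 140 mm, Ī = 36 303 228 mm⁴.
By symmetry the centroid is at mid-height, ȳ = 140 mm.
All pieces are centred on the centroidal x-axis, so I = ΣĪ (holes subtracted) = 110 043 439 mm⁴.
Repeating about the centroidal y-axis gives I_y = 11 180 239 mm⁴.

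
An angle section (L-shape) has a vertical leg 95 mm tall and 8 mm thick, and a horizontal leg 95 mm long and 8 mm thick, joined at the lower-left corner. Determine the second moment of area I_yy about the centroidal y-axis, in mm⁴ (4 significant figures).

Treat the section as a set of non-overlapping primitives; coordinates are from the bounding-box lower-left.
Vertical leg: 8 × 95, A = 760 mm², x = 4 mm, Ī = 4053.33 mm⁴.
Horizontal leg (remainder): 87 × 8, A = 696 mm², x = 51.5 mm, Ī = 439 002 mm⁴.
Centroid: x̄ = ΣA·x / ΣA = 26.706 mm.
Transfer each piece to the centroidal y-axis using Ī + A·d² with d = x − 26.706:
  vertical leg: d = -22.706 mm → contributes +395 882 mm⁴
  horizontal leg (remainder): d = 24.794 mm → contributes +866 861 mm⁴
Total I = 1 262 744 mm⁴.

I_yy ≈ 1.263 × 10⁶ mm⁴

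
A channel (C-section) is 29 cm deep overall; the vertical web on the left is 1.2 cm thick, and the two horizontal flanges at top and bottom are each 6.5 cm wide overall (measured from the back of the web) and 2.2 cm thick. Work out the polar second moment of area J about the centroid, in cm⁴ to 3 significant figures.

Treat the section as a set of non-overlapping primitives; coordinates are from the bounding-box lower-left.
Web: 1.2 × 29, A = 34.8 cm², y = 14.5 cm, Ī = 2438.9 cm⁴.
Top flange (beyond web): 5.3 × 2.2, A = 11.66 cm², y = 27.9 cm, Ī = 4.7029 cm⁴.
Bottom flange (beyond web): 5.3 × 2.2, A = 11.66 cm², y = 1.1 cm, Ī = 4.7029 cm⁴.
By symmetry the centroid is at mid-height, ȳ = 14.5 cm.
Transfer each piece to the centroidal x-axis using Ī + A·d² with d = y − 14.5:
  web: d = 0 cm → contributes +2438.9 cm⁴
  top flange (beyond web): d = 13.4 cm → contributes +2098.4 cm⁴
  bottom flange (beyond web): d = -13.4 cm → contributes +2098.4 cm⁴
Total I = 6635.6 cm⁴.
For the y-axis: x̄ = 1.904 cm.
Repeating about the centroidal y-axis gives I_y = 206.25 cm⁴.
Polar second moment: J = I_x + I_y = 6841.9 cm⁴.

J ≈ 6840 cm⁴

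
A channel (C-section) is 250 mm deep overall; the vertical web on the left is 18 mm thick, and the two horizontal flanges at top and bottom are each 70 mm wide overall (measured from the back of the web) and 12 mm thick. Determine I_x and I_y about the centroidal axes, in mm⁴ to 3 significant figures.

Split into non-overlapping primitives; take the origin at the lower-left of the bounding box.
Web: 18 × 250, A = 4 500 mm², y = 125 mm, Ī = 23 437 500 mm⁴.
Top flange (beyond web): 52 × 12, A = 624 mm², y = 244 mm, Ī = 7 488 mm⁴.
Bottom flange (beyond web): 52 × 12, A = 624 mm², y = 6 mm, Ī = 7 488 mm⁴.
By symmetry the centroid is at mid-height, ȳ = 125 mm.
Transfer each piece to the centroidal x-axis using Ī + A·d² with d = y − 125:
  web: d = 0 mm → contributes +23 437 500 mm⁴
  top flange (beyond web): d = 119 mm → contributes +8 843 952 mm⁴
  bottom flange (beyond web): d = -119 mm → contributes +8 843 952 mm⁴
Total I = 41 125 404 mm⁴.
For the y-axis: x̄ = 16.599 mm.
Repeating about the centroidal y-axis gives I_y = 1 599 584 mm⁴.

I_x ≈ 4.11 × 10⁷ mm⁴, I_y ≈ 1.60 × 10⁶ mm⁴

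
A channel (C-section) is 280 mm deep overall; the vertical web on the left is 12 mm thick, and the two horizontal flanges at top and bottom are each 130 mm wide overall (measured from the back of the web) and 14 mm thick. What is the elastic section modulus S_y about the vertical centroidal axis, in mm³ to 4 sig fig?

S_y ≈ 1.189 × 10⁵ mm³

Split into non-overlapping primitives; take the origin at the lower-left of the bounding box.
Web: 12 × 280, A = 3 360 mm², x = 6 mm, Ī = 40 320 mm⁴.
Top flange (beyond web): 118 × 14, A = 1 652 mm², x = 71 mm, Ī = 1 916 871 mm⁴.
Bottom flange (beyond web): 118 × 14, A = 1 652 mm², x = 71 mm, Ī = 1 916 871 mm⁴.
Centroid: x̄ = ΣA·x / ΣA = 38.2269 mm.
Transfer each piece to the vertical centroidal axis using Ī + A·d² with d = x − 38.2269:
  web: d = -32.2269 mm → contributes +3 529 924 mm⁴
  top flange (beyond web): d = 32.7731 mm → contributes +3 691 245 mm⁴
  bottom flange (beyond web): d = 32.7731 mm → contributes +3 691 245 mm⁴
Total I = 10 912 414 mm⁴.
Extreme fibre distance c = 91.7731 mm; S = I/c = 118 906 mm³.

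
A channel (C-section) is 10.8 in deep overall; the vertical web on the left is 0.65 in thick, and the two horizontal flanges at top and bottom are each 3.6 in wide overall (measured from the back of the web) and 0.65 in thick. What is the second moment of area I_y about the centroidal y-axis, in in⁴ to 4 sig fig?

Treat the section as a set of non-overlapping primitives; coordinates are from the bounding-box lower-left.
Web: 0.65 × 10.8, A = 7.02 in², x = 0.325 in, Ī = 0.247163 in⁴.
Top flange (beyond web): 2.95 × 0.65, A = 1.9175 in², x = 2.125 in, Ī = 1.39059 in⁴.
Bottom flange (beyond web): 2.95 × 0.65, A = 1.9175 in², x = 2.125 in, Ī = 1.39059 in⁴.
Centroid: x̄ = ΣA·x / ΣA = 0.960928 in.
Transfer each piece to the centroidal y-axis using Ī + A·d² with d = x − 0.960928:
  web: d = -0.635928 in → contributes +3.08608 in⁴
  top flange (beyond web): d = 1.16407 in → contributes +3.98892 in⁴
  bottom flange (beyond web): d = 1.16407 in → contributes +3.98892 in⁴
Total I = 11.0639 in⁴.

I_y ≈ 11.06 in⁴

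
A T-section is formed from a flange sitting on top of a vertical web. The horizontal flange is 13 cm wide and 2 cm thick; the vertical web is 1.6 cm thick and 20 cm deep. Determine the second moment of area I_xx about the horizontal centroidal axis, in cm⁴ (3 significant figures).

Split into non-overlapping primitives; take the origin at the lower-left of the bounding box.
Flange: 13 × 2, A = 26 cm², y = 21 cm, Ī = 8.6667 cm⁴.
Web: 1.6 × 20, A = 32 cm², y = 10 cm, Ī = 1066.7 cm⁴.
Centroid: ȳ = ΣA·y / ΣA = 14.931 cm.
Transfer each piece to the horizontal centroidal axis using Ī + A·d² with d = y − 14.931:
  flange: d = 6.069 cm → contributes +966.31 cm⁴
  web: d = -4.931 cm → contributes +1844.7 cm⁴
Total I = 2811.1 cm⁴.

I_xx ≈ 2810 cm⁴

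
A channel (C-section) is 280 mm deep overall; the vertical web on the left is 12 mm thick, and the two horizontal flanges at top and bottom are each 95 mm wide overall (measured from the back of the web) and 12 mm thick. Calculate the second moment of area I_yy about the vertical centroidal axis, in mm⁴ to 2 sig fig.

Break the section into simple shapes (no overlaps), measuring from the bottom-left corner of the bounding box.
Web: 12 × 280, A = 3 360 mm², x = 6 mm, Ī = 40 320 mm⁴.
Top flange (beyond web): 83 × 12, A = 996 mm², x = 53.5 mm, Ī = 571 787 mm⁴.
Bottom flange (beyond web): 83 × 12, A = 996 mm², x = 53.5 mm, Ī = 571 787 mm⁴.
Centroid: x̄ = ΣA·x / ΣA = 23.68 mm.
Transfer each piece to the vertical centroidal axis using Ī + A·d² with d = x − 23.68:
  web: d = -17.68 mm → contributes +1 090 522 mm⁴
  top flange (beyond web): d = 29.82 mm → contributes +1 457 500 mm⁴
  bottom flange (beyond web): d = 29.82 mm → contributes +1 457 500 mm⁴
Total I = 4 005 522 mm⁴.

I_yy ≈ 4.0 × 10⁶ mm⁴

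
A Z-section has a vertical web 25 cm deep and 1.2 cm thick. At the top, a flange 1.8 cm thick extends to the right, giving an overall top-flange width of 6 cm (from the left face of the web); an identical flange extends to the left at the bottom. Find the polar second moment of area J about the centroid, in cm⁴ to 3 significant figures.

Treat the section as a set of non-overlapping primitives; coordinates are from the bounding-box lower-left.
Web: 1.2 × 25, A = 30 cm², y = 12.5 cm, Ī = 1562.5 cm⁴.
Top flange (beyond web): 4.8 × 1.8, A = 8.64 cm², y = 24.1 cm, Ī = 2.3328 cm⁴.
Bottom flange (beyond web): 4.8 × 1.8, A = 8.64 cm², y = 0.9 cm, Ī = 2.3328 cm⁴.
Centroid: ȳ = ΣA·y / ΣA = 12.5 cm.
Transfer each piece to the centroidal x-axis using Ī + A·d² with d = y − 12.5:
  web: d = 0 cm → contributes +1562.5 cm⁴
  top flange (beyond web): d = 11.6 cm → contributes +1164.9 cm⁴
  bottom flange (beyond web): d = -11.6 cm → contributes +1164.9 cm⁴
Total I = 3892.4 cm⁴.
For the y-axis: x̄ = 5.4 cm.
Repeating about the centroidal y-axis gives I_y = 192.3 cm⁴.
Polar second moment: J = I_x + I_y = 4084.7 cm⁴.

J ≈ 4080 cm⁴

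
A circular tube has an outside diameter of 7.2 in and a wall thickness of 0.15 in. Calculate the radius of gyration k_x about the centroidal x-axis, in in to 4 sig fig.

k_x ≈ 2.493 in

Treat the section as a set of non-overlapping primitives; coordinates are from the bounding-box lower-left.
Outer circle: ⌀7.2, A = 40.715 in², y = 3.6 in, Ī = 131.917 in⁴.
Bore (subtracted): ⌀6.9, A = 37.3928 in², y = 3.6 in, Ī = 111.267 in⁴.
By symmetry the centroid is at mid-height, ȳ = 3.6 in.
All pieces are centred on the centroidal x-axis, so I = ΣĪ (holes subtracted) = 20.6498 in⁴.
Radius of gyration: k = √(I/A) = √(20.6498 / 3.32223) = 2.49312 in.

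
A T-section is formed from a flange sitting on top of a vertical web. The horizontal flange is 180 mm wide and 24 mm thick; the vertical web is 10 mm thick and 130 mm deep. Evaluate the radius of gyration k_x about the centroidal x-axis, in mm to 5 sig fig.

Split into non-overlapping primitives; take the origin at the lower-left of the bounding box.
Flange: 180 × 24, A = 4 320 mm², y = 142 mm, Ī = 207 360 mm⁴.
Web: 10 × 130, A = 1 300 mm², y = 65 mm, Ī = 1 830 833 mm⁴.
Centroid: ȳ = ΣA·y / ΣA = 124.1886 mm.
Transfer each piece to the centroidal x-axis using Ī + A·d² with d = y − 124.1886:
  flange: d = 17.81139 mm → contributes +1 577 861 mm⁴
  web: d = -59.18861 mm → contributes +6 385 113 mm⁴
Total I = 7 962 973 mm⁴.
Radius of gyration: k = √(I/A) = √(7 962 973 / 5 620) = 37.64172 mm.

k_x ≈ 37.642 mm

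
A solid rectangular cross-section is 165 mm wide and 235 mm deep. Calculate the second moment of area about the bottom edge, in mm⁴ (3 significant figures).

The section: 165 × 235, A = 38 775 mm², y = 117.5 mm, Ī = 178 445 781 mm⁴.
Transfer it to the bottom edge using Ī + A·d² with d = y − 0:
  the section: d = 117.5 mm → contributes +713 783 125 mm⁴
Total I = 713 783 125 mm⁴.

I_base ≈ 7.14 × 10⁸ mm⁴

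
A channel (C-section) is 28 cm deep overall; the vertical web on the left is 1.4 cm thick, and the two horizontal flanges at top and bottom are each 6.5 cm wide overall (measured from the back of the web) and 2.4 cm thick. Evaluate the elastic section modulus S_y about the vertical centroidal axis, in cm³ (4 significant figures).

S_y ≈ 48.04 cm³

Break the section into simple shapes (no overlaps), measuring from the bottom-left corner of the bounding box.
Web: 1.4 × 28, A = 39.2 cm², x = 0.7 cm, Ī = 6.40267 cm⁴.
Top flange (beyond web): 5.1 × 2.4, A = 12.24 cm², x = 3.95 cm, Ī = 26.5302 cm⁴.
Bottom flange (beyond web): 5.1 × 2.4, A = 12.24 cm², x = 3.95 cm, Ī = 26.5302 cm⁴.
Centroid: x̄ = ΣA·x / ΣA = 1.94937 cm.
Transfer each piece to the vertical centroidal axis using Ī + A·d² with d = x − 1.94937:
  web: d = -1.24937 cm → contributes +67.5911 cm⁴
  top flange (beyond web): d = 2.00063 cm → contributes +75.521 cm⁴
  bottom flange (beyond web): d = 2.00063 cm → contributes +75.521 cm⁴
Total I = 218.633 cm⁴.
Extreme fibre distance c = 4.55063 cm; S = I/c = 48.0446 cm³.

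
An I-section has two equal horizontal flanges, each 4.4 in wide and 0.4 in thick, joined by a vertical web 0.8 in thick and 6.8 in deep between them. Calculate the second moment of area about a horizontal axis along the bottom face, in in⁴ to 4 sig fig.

I_base ≈ 196.0 in⁴

Split into non-overlapping primitives; take the origin at the lower-left of the bounding box.
Bottom flange: 4.4 × 0.4, A = 1.76 in², y = 0.2 in, Ī = 0.0234667 in⁴.
Web: 0.8 × 6.8, A = 5.44 in², y = 3.8 in, Ī = 20.9621 in⁴.
Top flange: 4.4 × 0.4, A = 1.76 in², y = 7.4 in, Ī = 0.0234667 in⁴.
Transfer each piece to the bottom edge using Ī + A·d² with d = y − 0:
  bottom flange: d = 0.2 in → contributes +0.0938667 in⁴
  web: d = 3.8 in → contributes +99.5157 in⁴
  top flange: d = 7.4 in → contributes +96.4011 in⁴
Total I = 196.011 in⁴.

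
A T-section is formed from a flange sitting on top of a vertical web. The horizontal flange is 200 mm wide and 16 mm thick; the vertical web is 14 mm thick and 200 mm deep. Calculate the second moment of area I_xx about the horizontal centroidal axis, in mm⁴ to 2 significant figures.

Break the section into simple shapes (no overlaps), measuring from the bottom-left corner of the bounding box.
Flange: 200 × 16, A = 3 200 mm², y = 208 mm, Ī = 68 267 mm⁴.
Web: 14 × 200, A = 2 800 mm², y = 100 mm, Ī = 9 333 333 mm⁴.
Centroid: ȳ = ΣA·y / ΣA = 157.6 mm.
Transfer each piece to the horizontal centroidal axis using Ī + A·d² with d = y − 157.6:
  flange: d = 50.4 mm → contributes +8 196 779 mm⁴
  web: d = -57.6 mm → contributes +18 623 061 mm⁴
Total I = 26 819 840 mm⁴.

I_xx ≈ 2.7 × 10⁷ mm⁴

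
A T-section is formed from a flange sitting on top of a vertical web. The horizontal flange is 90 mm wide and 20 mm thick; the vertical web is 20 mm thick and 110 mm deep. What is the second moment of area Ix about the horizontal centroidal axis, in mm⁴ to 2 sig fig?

Ix ≈ 6.5 × 10⁶ mm⁴

Decompose the section into non-overlapping parts with the origin at the bottom-left of its bounding rectangle.
Flange: 90 × 20, A = 1 800 mm², y = 120 mm, Ī = 60 000 mm⁴.
Web: 20 × 110, A = 2 200 mm², y = 55 mm, Ī = 2 218 333 mm⁴.
Centroid: ȳ = ΣA·y / ΣA = 84.25 mm.
Transfer each piece to the horizontal centroidal axis using Ī + A·d² with d = y − 84.25:
  flange: d = 35.75 mm → contributes +2 360 513 mm⁴
  web: d = -29.25 mm → contributes +4 100 571 mm⁴
Total I = 6 461 083 mm⁴.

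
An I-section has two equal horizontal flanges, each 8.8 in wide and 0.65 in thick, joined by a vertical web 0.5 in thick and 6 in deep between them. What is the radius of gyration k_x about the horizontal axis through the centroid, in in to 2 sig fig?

Treat the section as a set of non-overlapping primitives; coordinates are from the bounding-box lower-left.
Bottom flange: 8.8 × 0.65, A = 5.72 in², y = 0.325 in, Ī = 0.2014 in⁴.
Web: 0.5 × 6, A = 3 in², y = 3.65 in, Ī = 9 in⁴.
Top flange: 8.8 × 0.65, A = 5.72 in², y = 6.975 in, Ī = 0.2014 in⁴.
By symmetry the centroid is at mid-height, ȳ = 3.65 in.
Transfer each piece to the horizontal axis through the centroid using Ī + A·d² with d = y − 3.65:
  bottom flange: d = -3.325 in → contributes +63.44 in⁴
  web: d = 0 in → contributes +9 in⁴
  top flange: d = 3.325 in → contributes +63.44 in⁴
Total I = 135.9 in⁴.
Radius of gyration: k = √(I/A) = √(135.9 / 14.44) = 3.068 in.

k_x ≈ 3.1 in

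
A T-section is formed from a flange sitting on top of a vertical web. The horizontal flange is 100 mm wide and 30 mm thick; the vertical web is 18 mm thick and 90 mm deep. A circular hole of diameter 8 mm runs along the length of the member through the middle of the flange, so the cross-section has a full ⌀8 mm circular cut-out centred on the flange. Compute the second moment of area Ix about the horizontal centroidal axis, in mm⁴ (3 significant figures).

Split into non-overlapping primitives; take the origin at the lower-left of the bounding box.
Flange: 100 × 30, A = 3 000 mm², y = 105 mm, Ī = 225 000 mm⁴.
Web: 18 × 90, A = 1 620 mm², y = 45 mm, Ī = 1 093 500 mm⁴.
Hole (subtracted): ⌀8, A = 50.265 mm², y = 105 mm, Ī = 201.06 mm⁴.
Centroid: ȳ = ΣA·y / ΣA = 83.73 mm.
Transfer each piece to the horizontal centroidal axis using Ī + A·d² with d = y − 83.73:
  flange: d = 21.27 mm → contributes +1 582 287 mm⁴
  web: d = -38.73 mm → contributes +3 523 473 mm⁴
  hole: d = 21.27 mm → contributes −22 943 mm⁴
Total I = 5 082 818 mm⁴.

Ix ≈ 5.08 × 10⁶ mm⁴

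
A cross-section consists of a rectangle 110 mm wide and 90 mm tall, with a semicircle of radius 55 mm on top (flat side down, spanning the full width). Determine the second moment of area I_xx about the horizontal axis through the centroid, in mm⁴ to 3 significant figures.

I_xx ≈ 2.27 × 10⁷ mm⁴

Treat the section as a set of non-overlapping primitives; coordinates are from the bounding-box lower-left.
Rectangular body: 110 × 90, A = 9 900 mm², y = 45 mm, Ī = 6 682 500 mm⁴.
Semicircular cap: semicircle r = 55, A = 4751.7 mm², y = 113.34 mm, Ī = 1 004 345 mm⁴.
Centroid: ȳ = ΣA·y / ΣA = 67.164 mm.
Transfer each piece to the horizontal axis through the centroid using Ī + A·d² with d = y − 67.164:
  rectangular body: d = -22.164 mm → contributes +11 545 863 mm⁴
  semicircular cap: d = 46.179 mm → contributes +11 137 078 mm⁴
Total I = 22 682 942 mm⁴.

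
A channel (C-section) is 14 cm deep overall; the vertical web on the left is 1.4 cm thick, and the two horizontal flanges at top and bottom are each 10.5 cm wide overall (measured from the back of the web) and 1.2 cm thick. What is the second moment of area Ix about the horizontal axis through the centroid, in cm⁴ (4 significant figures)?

Ix ≈ 1217 cm⁴

Break the section into simple shapes (no overlaps), measuring from the bottom-left corner of the bounding box.
Web: 1.4 × 14, A = 19.6 cm², y = 7 cm, Ī = 320.133 cm⁴.
Top flange (beyond web): 9.1 × 1.2, A = 10.92 cm², y = 13.4 cm, Ī = 1.3104 cm⁴.
Bottom flange (beyond web): 9.1 × 1.2, A = 10.92 cm², y = 0.6 cm, Ī = 1.3104 cm⁴.
By symmetry the centroid is at mid-height, ȳ = 7 cm.
Transfer each piece to the horizontal axis through the centroid using Ī + A·d² with d = y − 7:
  web: d = 0 cm → contributes +320.133 cm⁴
  top flange (beyond web): d = 6.4 cm → contributes +448.594 cm⁴
  bottom flange (beyond web): d = -6.4 cm → contributes +448.594 cm⁴
Total I = 1217.32 cm⁴.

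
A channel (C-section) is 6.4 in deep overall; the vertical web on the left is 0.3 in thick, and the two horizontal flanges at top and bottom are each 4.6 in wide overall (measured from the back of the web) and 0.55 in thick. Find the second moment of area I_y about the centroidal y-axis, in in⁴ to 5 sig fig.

I_y ≈ 14.527 in⁴

Break the section into simple shapes (no overlaps), measuring from the bottom-left corner of the bounding box.
Web: 0.3 × 6.4, A = 1.92 in², x = 0.15 in, Ī = 0.0144 in⁴.
Top flange (beyond web): 4.3 × 0.55, A = 2.365 in², x = 2.45 in, Ī = 3.644071 in⁴.
Bottom flange (beyond web): 4.3 × 0.55, A = 2.365 in², x = 2.45 in, Ī = 3.644071 in⁴.
Centroid: x̄ = ΣA·x / ΣA = 1.78594 in.
Transfer each piece to the centroidal y-axis using Ī + A·d² with d = x − 1.78594:
  web: d = -1.63594 in → contributes +5.152894 in⁴
  top flange (beyond web): d = 0.6640602 in → contributes +4.686979 in⁴
  bottom flange (beyond web): d = 0.6640602 in → contributes +4.686979 in⁴
Total I = 14.52685 in⁴.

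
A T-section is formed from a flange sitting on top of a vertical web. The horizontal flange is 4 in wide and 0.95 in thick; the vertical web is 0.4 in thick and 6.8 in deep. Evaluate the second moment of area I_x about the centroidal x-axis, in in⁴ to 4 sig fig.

I_x ≈ 34.57 in⁴

Break the section into simple shapes (no overlaps), measuring from the bottom-left corner of the bounding box.
Flange: 4 × 0.95, A = 3.8 in², y = 7.275 in, Ī = 0.285792 in⁴.
Web: 0.4 × 6.8, A = 2.72 in², y = 3.4 in, Ī = 10.4811 in⁴.
Centroid: ȳ = ΣA·y / ΣA = 5.65844 in.
Transfer each piece to the centroidal x-axis using Ī + A·d² with d = y − 5.65844:
  flange: d = 1.61656 in → contributes +10.2163 in⁴
  web: d = -2.25844 in → contributes +24.3545 in⁴
Total I = 34.5708 in⁴.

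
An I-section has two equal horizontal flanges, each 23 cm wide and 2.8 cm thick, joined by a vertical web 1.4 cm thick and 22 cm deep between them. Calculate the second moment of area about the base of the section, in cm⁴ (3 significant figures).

I_base ≈ 5.15 × 10⁴ cm⁴

Decompose the section into non-overlapping parts with the origin at the bottom-left of its bounding rectangle.
Bottom flange: 23 × 2.8, A = 64.4 cm², y = 1.4 cm, Ī = 42.075 cm⁴.
Web: 1.4 × 22, A = 30.8 cm², y = 13.8 cm, Ī = 1242.3 cm⁴.
Top flange: 23 × 2.8, A = 64.4 cm², y = 26.2 cm, Ī = 42.075 cm⁴.
Transfer each piece to the bottom edge using Ī + A·d² with d = y − 0:
  bottom flange: d = 1.4 cm → contributes +168.3 cm⁴
  web: d = 13.8 cm → contributes +7107.8 cm⁴
  top flange: d = 26.2 cm → contributes +44 249 cm⁴
Total I = 51 525 cm⁴.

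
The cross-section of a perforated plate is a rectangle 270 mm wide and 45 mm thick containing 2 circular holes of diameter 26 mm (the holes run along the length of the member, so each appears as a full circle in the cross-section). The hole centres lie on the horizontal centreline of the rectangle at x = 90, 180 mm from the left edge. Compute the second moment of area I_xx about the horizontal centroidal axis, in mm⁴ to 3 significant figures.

I_xx ≈ 2.01 × 10⁶ mm⁴

Treat the section as a set of non-overlapping primitives; coordinates are from the bounding-box lower-left.
Plate: 270 × 45, A = 12 150 mm², y = 22.5 mm, Ī = 2 050 313 mm⁴.
Hole 1 (subtracted): ⌀26, A = 530.93 mm², y = 22.5 mm, Ī = 22 432 mm⁴.
Hole 2 (subtracted): ⌀26, A = 530.93 mm², y = 22.5 mm, Ī = 22 432 mm⁴.
By symmetry the centroid is at mid-height, ȳ = 22.5 mm.
All pieces are centred on the horizontal centroidal axis, so I = ΣĪ (holes subtracted) = 2 005 449 mm⁴.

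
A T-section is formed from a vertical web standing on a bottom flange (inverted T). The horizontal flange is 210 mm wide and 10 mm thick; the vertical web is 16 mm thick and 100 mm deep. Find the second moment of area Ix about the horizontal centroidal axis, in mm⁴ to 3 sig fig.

Ix ≈ 4.10 × 10⁶ mm⁴

Split into non-overlapping primitives; take the origin at the lower-left of the bounding box.
Flange: 210 × 10, A = 2 100 mm², y = 5 mm, Ī = 17 500 mm⁴.
Web: 16 × 100, A = 1 600 mm², y = 60 mm, Ī = 1 333 333 mm⁴.
Centroid: ȳ = ΣA·y / ΣA = 28.784 mm.
Transfer each piece to the horizontal centroidal axis using Ī + A·d² with d = y − 28.784:
  flange: d = -23.784 mm → contributes +1 205 404 mm⁴
  web: d = 31.216 mm → contributes +2 892 457 mm⁴
Total I = 4 097 860 mm⁴.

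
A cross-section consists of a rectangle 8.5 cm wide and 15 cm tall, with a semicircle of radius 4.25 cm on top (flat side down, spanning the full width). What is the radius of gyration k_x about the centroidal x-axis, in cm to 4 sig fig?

Split into non-overlapping primitives; take the origin at the lower-left of the bounding box.
Rectangular body: 8.5 × 15, A = 127.5 cm², y = 7.5 cm, Ī = 2390.63 cm⁴.
Semicircular cap: semicircle r = 4.25, A = 28.3725 cm², y = 16.8038 cm, Ī = 35.8086 cm⁴.
Centroid: ȳ = ΣA·y / ΣA = 9.19351 cm.
Transfer each piece to the centroidal x-axis using Ī + A·d² with d = y − 9.19351:
  rectangular body: d = -1.69351 cm → contributes +2756.29 cm⁴
  semicircular cap: d = 7.61025 cm → contributes +1679.03 cm⁴
Total I = 4435.32 cm⁴.
Radius of gyration: k = √(I/A) = √(4435.32 / 155.873) = 5.3343 cm.

k_x ≈ 5.334 cm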